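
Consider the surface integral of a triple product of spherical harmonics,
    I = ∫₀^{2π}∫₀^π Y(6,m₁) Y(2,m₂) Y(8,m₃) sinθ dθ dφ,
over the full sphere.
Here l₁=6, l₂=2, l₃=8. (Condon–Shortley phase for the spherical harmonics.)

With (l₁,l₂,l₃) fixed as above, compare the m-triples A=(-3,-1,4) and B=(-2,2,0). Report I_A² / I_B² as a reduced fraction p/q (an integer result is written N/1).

Shared (l₁,l₂,l₃)=(6,2,8): N and (l;000)² cancel in I_A²/I_B².
A: Δ = 0!·12!·4!/17! = 1/30940; Racah Σ t=0..0: t=0:+1/13063680 = 1/13063680; ⇒ 3j(6 2 8; -3 -1 4)² = 44/1547, sgn +1
B: Δ = 0!·12!·4!/17! = 1/30940; Racah Σ t=0..0: t=0:+1/23224320 = 1/23224320; ⇒ 3j(6 2 8; -2 2 0)² = 1/442, sgn +1
I_A²/I_B² = (44/1547)/(1/442) = 88/7

88/7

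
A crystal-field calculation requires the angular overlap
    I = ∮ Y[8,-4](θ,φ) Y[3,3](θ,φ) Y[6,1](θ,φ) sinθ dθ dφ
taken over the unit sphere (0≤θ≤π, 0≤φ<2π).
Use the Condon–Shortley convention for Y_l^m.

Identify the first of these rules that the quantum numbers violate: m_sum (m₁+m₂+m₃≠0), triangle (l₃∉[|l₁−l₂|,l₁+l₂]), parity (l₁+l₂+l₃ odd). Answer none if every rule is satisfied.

Σmᵢ = 0  ✓
l₃∈[|l₁−l₂|,l₁+l₂]=[5,11], have l₃=6  ✓
Σlᵢ = 17 ⇒ odd  ✗

parity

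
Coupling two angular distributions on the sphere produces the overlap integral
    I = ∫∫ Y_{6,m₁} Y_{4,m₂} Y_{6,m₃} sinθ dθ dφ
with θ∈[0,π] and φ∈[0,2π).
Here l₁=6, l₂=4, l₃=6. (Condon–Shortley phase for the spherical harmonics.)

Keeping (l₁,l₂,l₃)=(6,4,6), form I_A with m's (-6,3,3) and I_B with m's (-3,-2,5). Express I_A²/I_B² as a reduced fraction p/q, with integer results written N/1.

21/32

l's match ⇒ only the (l;m) 3-j factors differ between A and B.
A: triangle coeff Δ(6,4,6) = 1/15315300; Σ_t [4,4]: t=4:+1/5806080 = 1/5806080; (3j)²=9/884 [(6 4 6; -6 3 3)], sign=-1
B: triangle coeff Δ(6,4,6) = 1/15315300; Σ_t [1,2]: t=1:−1/1451520 t=2:+1/483840 = 1/725760; (3j)²=24/1547 [(6 4 6; -3 -2 5)], sign=-1
I_A²/I_B² = (9/884)/(24/1547) = 21/32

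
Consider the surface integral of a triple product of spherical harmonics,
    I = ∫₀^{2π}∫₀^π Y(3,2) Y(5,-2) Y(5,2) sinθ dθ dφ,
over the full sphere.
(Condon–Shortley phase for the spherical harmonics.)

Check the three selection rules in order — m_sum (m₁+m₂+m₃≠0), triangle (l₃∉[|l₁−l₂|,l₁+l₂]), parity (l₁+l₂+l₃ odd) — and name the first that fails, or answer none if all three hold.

Σmᵢ = 2  ✗
l₃∈[|l₁−l₂|,l₁+l₂]=[2,8], have l₃=5
Σlᵢ = 13 ⇒ odd

m_sum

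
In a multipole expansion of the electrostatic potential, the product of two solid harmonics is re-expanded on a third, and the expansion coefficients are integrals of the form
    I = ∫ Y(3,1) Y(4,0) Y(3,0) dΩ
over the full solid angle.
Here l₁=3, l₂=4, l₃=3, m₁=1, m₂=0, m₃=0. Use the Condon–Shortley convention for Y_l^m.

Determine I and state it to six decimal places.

0.000000

1 + 0 + 0 = 1 ≠ 0: azimuthal integral kills it; I = 0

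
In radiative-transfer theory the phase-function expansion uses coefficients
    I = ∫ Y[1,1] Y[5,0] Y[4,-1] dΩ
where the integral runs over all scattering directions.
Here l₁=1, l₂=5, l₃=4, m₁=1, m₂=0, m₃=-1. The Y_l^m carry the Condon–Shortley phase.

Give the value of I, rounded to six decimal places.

Rules hold: Σm=0, L=10 even, 4≤4≤6.
N = 3·11·9 = 297
Δ = 2!·0!·8!/11! = 1/495
Racah Σ t=1..1: t=1:−1/576 = -1/576
⇒ 3j(1 5 4; 0 0 0)² = 5/99, sgn -1
Racah Σ t=0..0: t=0:+1/1440 = 1/1440
⇒ 3j(1 5 4; 1 0 -1)² = 2/99, sgn -1
4πI² = N·(3j₀)²·(3jₘ)² = 10/33
I = +1·√(0.30303/4π) = 0.15528807

0.155288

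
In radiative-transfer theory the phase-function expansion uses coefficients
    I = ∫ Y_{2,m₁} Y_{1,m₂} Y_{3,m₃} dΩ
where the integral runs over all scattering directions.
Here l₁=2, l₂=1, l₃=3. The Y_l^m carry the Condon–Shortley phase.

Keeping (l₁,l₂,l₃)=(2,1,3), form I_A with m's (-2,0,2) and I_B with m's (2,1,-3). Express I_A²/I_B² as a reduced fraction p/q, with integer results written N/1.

1/3

l's match ⇒ only the (l;m) 3-j factors differ between A and B.
A: triangle coeff Δ(2,1,3) = 1/105; Σ_t [0,0]: t=0:+1/24 = 1/24; (3j)²=1/21 [(2 1 3; -2 0 2)], sign=-1
B: triangle coeff Δ(2,1,3) = 1/105; Σ_t [0,0]: t=0:+1/48 = 1/48; (3j)²=1/7 [(2 1 3; 2 1 -3)], sign=+1
I_A²/I_B² = (1/21)/(1/7) = 1/3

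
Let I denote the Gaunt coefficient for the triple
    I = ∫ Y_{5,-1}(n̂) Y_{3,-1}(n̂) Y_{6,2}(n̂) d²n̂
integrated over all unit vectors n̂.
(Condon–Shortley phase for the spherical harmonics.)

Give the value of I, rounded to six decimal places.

0.134828

Rules hold: Σm=0, L=14 even, 2≤6≤8.
N = 11·7·13 = 1001
Δ = 2!·8!·4!/15! = 1/675675
Racah Σ t=0..2: t=0:+1/8640 t=1:−1/2304 t=2:+1/8640 = -7/34560
⇒ 3j(5 3 6; 0 0 0)² = 7/429, sgn -1
Racah Σ t=0..2: t=0:+1/11520 t=1:−1/4320 t=2:+1/27648 = -1/9216
⇒ 3j(5 3 6; -1 -1 2)² = 2/143, sgn -1
4πI² = N·(3j₀)²·(3jₘ)² = 98/429
I = +1·√(0.228438/4π) = 0.13482780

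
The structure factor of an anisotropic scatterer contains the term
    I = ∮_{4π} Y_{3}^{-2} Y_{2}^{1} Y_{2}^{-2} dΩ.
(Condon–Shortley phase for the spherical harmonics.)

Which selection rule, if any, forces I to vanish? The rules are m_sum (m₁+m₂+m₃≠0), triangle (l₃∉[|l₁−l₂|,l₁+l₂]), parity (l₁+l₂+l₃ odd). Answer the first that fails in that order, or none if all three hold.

m_sum

Σmᵢ = -3  ✗
l₃∈[|l₁−l₂|,l₁+l₂]=[1,5], have l₃=2
Σlᵢ = 7 ⇒ odd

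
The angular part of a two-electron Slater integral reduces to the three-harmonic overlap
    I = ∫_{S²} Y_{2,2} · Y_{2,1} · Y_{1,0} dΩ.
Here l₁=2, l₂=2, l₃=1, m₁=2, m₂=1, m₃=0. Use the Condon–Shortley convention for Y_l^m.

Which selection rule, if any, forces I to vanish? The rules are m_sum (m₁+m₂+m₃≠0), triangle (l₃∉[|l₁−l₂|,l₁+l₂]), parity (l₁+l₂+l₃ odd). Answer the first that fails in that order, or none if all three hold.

m_sum

azimuthal sum: 2 + 1 + 0 = 3  ✗
0 ≤ 1 ≤ 4 (triangle on l)
L = 2 + 2 + 1 = 5 (odd)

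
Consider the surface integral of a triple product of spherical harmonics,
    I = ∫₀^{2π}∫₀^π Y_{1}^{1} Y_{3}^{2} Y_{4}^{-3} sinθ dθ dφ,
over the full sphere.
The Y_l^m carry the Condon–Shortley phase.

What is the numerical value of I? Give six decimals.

-0.282095

Rules hold: Σm=0, L=8 even, 2≤4≤4.
N = 3·7·9 = 189
Δ = 0!·2!·6!/9! = 1/252
Racah Σ t=0..0: t=0:+1/36 = 1/36
⇒ 3j(1 3 4; 0 0 0)² = 4/63, sgn +1
Racah Σ t=0..0: t=0:+1/240 = 1/240
⇒ 3j(1 3 4; 1 2 -3)² = 1/12, sgn -1
4πI² = N·(3j₀)²·(3jₘ)² = 1/1
I = -1·√(1/4π) = -0.28209479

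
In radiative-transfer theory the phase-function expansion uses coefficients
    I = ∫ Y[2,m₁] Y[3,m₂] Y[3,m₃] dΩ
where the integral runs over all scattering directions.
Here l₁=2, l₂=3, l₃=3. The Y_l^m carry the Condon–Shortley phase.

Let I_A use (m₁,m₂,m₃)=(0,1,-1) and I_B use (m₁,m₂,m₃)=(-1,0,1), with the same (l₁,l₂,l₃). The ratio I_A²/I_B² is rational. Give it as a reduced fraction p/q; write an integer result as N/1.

9/2

l's match ⇒ only the (l;m) 3-j factors differ between A and B.
A: triangle coeff Δ(2,3,3) = 1/3780; Σ_t [0,2]: t=0:+1/96 t=1:−1/6 t=2:+1/16 = -3/32; (3j)²=3/140 [(2 3 3; 0 1 -1)], sign=-1
B: triangle coeff Δ(2,3,3) = 1/3780; Σ_t [1,2]: t=1:−1/8 t=2:+1/12 = -1/24; (3j)²=1/210 [(2 3 3; -1 0 1)], sign=-1
I_A²/I_B² = (3/140)/(1/210) = 9/2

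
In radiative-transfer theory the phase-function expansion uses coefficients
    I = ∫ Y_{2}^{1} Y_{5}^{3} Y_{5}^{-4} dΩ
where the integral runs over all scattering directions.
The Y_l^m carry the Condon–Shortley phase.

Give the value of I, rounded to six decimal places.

Checks pass: Σm=0; 12 even; l₃=5∈[3,7].
(2·2+1)(2·5+1)(2·5+1) = 605
Δ: 2! 2! 8! / 13! → 1/38610
sum: t=0:+1/2880 t=1:−1/576 t=2:+1/2880 = -1/960
3j²(2 5 5; 0 0 0) = Δ·Π!·Σ² = 10/429  (sign +1)
sum: t=0:+1/80640 t=1:−1/10080 = -1/11520
3j²(2 5 5; 1 3 -4) = Δ·Π!·Σ² = 49/1430  (sign +1)
combine: 4πI² = 605·10/429·49/1430 = 245/507
take √, sign +1: I = 0.19609844

0.196098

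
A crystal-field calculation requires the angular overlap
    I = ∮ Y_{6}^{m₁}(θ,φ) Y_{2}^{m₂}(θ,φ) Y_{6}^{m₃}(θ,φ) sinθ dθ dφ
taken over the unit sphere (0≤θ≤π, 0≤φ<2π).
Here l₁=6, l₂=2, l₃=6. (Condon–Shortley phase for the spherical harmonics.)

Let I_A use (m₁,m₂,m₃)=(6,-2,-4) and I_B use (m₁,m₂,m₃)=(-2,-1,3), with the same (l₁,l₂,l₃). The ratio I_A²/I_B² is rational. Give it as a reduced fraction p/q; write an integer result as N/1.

22/75

Same 6,2,6: normalisation and zero-m 3j drop out of the ratio.
A: Δ: 2! 10! 2! / 15! → 1/90090; sum: t=0:+1/14515200 = 1/14515200; 3j²(6 2 6; 6 -2 -4) = Δ·Π!·Σ² = 2/455  (sign +1)
B: Δ: 2! 10! 2! / 15! → 1/90090; sum: t=0:+1/161280 t=1:−1/60480 = -1/96768; 3j²(6 2 6; -2 -1 3) = Δ·Π!·Σ² = 15/1001  (sign +1)
I_A²/I_B² = (2/455)/(15/1001) = 22/75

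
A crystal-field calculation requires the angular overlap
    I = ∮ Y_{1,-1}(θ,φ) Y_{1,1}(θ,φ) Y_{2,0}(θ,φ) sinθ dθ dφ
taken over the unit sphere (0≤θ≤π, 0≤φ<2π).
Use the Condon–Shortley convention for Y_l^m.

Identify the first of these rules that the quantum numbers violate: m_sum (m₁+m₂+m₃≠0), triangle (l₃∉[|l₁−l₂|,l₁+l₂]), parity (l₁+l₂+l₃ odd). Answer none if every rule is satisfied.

none

azimuthal sum: -1 + 1 + 0 = 0  ✓
0 ≤ 2 ≤ 2 (triangle on l)  ✓
L = 1 + 1 + 2 = 4 (even)  ✓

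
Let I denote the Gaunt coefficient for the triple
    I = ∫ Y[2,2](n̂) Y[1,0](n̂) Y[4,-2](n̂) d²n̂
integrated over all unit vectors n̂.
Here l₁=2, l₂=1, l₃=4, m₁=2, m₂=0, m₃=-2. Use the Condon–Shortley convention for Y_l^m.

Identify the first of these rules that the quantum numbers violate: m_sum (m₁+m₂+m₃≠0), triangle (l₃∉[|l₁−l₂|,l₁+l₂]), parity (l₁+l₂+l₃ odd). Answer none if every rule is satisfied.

m₁+m₂+m₃ = 2 + 0 − 2 = 0  ✓
triangle: |2−1|=1 ≤ l₃=4 ≤ 2+1=3  ✗
parity: l₁+l₂+l₃ = 7 is odd

triangle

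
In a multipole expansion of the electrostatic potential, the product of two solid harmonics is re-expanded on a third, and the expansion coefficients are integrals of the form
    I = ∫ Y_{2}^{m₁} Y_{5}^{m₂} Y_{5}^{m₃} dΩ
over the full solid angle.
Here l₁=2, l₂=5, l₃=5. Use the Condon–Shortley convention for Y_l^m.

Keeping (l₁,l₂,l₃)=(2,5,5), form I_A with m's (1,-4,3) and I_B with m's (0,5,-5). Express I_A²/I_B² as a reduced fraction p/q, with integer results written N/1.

l's match ⇒ only the (l;m) 3-j factors differ between A and B.
A: triangle coeff Δ(2,5,5) = 1/38610; Σ_t [0,1]: t=0:+1/10080 t=1:−1/80640 = 1/11520; (3j)²=49/1430 [(2 5 5; 1 -4 3)], sign=+1
B: triangle coeff Δ(2,5,5) = 1/38610; Σ_t [2,2]: t=2:+1/161280 = 1/161280; (3j)²=15/286 [(2 5 5; 0 5 -5)], sign=+1
I_A²/I_B² = (49/1430)/(15/286) = 49/75

49/75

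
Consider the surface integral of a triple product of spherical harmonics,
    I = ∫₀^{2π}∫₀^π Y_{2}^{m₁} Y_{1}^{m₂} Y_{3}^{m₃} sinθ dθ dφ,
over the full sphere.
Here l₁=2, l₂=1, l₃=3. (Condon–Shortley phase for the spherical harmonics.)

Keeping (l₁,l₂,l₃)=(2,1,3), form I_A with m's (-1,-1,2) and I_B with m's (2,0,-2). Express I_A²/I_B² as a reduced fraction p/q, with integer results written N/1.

Shared (l₁,l₂,l₃)=(2,1,3): N and (l;000)² cancel in I_A²/I_B².
A: Δ = 0!·4!·2!/7! = 1/105; Racah Σ t=0..0: t=0:+1/12 = 1/12; ⇒ 3j(2 1 3; -1 -1 2)² = 2/21, sgn -1
B: Δ = 0!·4!·2!/7! = 1/105; Racah Σ t=0..0: t=0:+1/24 = 1/24; ⇒ 3j(2 1 3; 2 0 -2)² = 1/21, sgn -1
I_A²/I_B² = (2/21)/(1/21) = 2/1

2/1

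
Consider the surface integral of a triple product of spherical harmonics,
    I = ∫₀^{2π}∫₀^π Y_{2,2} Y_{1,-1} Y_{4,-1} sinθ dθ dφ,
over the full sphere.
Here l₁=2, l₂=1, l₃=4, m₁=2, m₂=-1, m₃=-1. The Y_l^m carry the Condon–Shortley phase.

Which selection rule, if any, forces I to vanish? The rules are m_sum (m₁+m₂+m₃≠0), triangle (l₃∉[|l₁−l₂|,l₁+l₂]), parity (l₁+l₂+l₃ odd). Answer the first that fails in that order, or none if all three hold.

triangle

Σmᵢ = 0  ✓
l₃∈[|l₁−l₂|,l₁+l₂]=[1,3], have l₃=4  ✗
Σlᵢ = 7 ⇒ odd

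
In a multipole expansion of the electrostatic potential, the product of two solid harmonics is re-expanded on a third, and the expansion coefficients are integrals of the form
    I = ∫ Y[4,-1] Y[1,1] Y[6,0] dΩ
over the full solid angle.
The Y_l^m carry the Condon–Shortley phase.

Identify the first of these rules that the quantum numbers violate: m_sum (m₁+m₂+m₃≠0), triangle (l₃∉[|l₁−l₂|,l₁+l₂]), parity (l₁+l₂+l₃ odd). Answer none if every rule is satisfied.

Σmᵢ = 0  ✓
l₃∈[|l₁−l₂|,l₁+l₂]=[3,5], have l₃=6  ✗
Σlᵢ = 11 ⇒ odd

triangle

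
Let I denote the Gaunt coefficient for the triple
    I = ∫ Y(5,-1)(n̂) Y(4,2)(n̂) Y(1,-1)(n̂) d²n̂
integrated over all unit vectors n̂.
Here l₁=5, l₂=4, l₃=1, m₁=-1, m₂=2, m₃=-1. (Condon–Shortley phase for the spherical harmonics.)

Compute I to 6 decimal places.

m-sum 0 ✓  L=10 even ✓  1≤1≤9 ✓
Π(2lᵢ+1) = 11×9×3 = 297
triangle coeff Δ(5,4,1) = 1/495
Σ_t [4,4]: t=4:+1/576 = 1/576
(3j)²=5/99 [(5 4 1; 0 0 0)], sign=-1
Σ_t [6,6]: t=6:+1/2880 = 1/2880
(3j)²=2/165 [(5 4 1; -1 2 -1)], sign=+1
⇒ 4πI² = 2/11
I = (-1)√(2/11/(4π)) = -0.12028562

-0.120286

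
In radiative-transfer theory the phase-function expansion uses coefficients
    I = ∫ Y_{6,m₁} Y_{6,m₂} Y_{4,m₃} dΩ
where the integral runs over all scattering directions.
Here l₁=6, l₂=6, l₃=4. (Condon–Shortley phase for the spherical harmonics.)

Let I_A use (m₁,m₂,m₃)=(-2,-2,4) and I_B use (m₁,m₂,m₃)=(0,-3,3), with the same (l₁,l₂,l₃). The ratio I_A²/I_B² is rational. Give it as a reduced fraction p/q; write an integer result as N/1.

Shared (l₁,l₂,l₃)=(6,6,4): N and (l;000)² cancel in I_A²/I_B².
A: Δ = 8!·4!·4!/17! = 1/15315300; Racah Σ t=4..4: t=4:+1/331776 = 1/331776; ⇒ 3j(6 6 4; -2 -2 4)² = 490/21879, sgn +1
B: Δ = 8!·4!·4!/17! = 1/15315300; Racah Σ t=2..3: t=2:+1/207360 t=3:−1/103680 = -1/207360; ⇒ 3j(6 6 4; 0 -3 3)² = 21/2431, sgn +1
I_A²/I_B² = (490/21879)/(21/2431) = 70/27

70/27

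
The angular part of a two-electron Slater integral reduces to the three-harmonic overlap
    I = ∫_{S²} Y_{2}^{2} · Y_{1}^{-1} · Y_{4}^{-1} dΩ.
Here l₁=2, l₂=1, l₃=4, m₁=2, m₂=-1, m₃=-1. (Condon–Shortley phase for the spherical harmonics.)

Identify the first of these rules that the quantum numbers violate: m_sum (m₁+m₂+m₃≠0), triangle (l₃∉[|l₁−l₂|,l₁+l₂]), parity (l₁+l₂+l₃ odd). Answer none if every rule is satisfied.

triangle

Σmᵢ = 0  ✓
l₃∈[|l₁−l₂|,l₁+l₂]=[1,3], have l₃=4  ✗
Σlᵢ = 7 ⇒ odd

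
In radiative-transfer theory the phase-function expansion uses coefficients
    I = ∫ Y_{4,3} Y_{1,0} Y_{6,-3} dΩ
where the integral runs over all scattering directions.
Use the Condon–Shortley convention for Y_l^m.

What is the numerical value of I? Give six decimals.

0.000000

triangle: need 3≤l₃≤5, have 6; I=0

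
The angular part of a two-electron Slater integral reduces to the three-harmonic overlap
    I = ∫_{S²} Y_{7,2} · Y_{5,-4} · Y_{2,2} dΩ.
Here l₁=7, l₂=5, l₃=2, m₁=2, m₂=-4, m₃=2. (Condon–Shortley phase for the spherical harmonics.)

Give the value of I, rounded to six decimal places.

0.025340

Rules hold: Σm=0, L=14 even, 2≤2≤12.
N = 15·11·5 = 825
Δ = 10!·4!·0!/15! = 1/15015
Racah Σ t=5..5: t=5:−1/57600 = -1/57600
⇒ 3j(7 5 2; 0 0 0)² = 21/715, sgn -1
Racah Σ t=1..1: t=1:−1/8709120 = -1/8709120
⇒ 3j(7 5 2; 2 -4 2)² = 1/3003, sgn -1
4πI² = N·(3j₀)²·(3jₘ)² = 15/1859
I = +1·√(0.00806885/4π) = 0.02533967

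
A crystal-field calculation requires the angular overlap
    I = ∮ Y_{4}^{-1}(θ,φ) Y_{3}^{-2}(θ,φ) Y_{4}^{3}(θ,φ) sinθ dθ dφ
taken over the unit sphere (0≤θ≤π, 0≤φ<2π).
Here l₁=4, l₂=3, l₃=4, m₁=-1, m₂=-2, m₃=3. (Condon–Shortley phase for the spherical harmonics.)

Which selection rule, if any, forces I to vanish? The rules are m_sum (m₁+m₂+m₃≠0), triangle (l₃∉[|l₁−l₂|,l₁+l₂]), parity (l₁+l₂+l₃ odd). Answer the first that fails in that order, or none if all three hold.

parity

m₁+m₂+m₃ = -1 − 2 + 3 = 0  ✓
triangle: |4−3|=1 ≤ l₃=4 ≤ 4+3=7  ✓
parity: l₁+l₂+l₃ = 11 is odd  ✗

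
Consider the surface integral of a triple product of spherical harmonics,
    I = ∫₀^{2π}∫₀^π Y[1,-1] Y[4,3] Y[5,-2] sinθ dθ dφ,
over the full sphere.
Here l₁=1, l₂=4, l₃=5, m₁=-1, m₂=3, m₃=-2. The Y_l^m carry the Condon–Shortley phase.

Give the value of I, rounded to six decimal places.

0.085055

Checks pass: Σm=0; 10 even; l₃=5∈[3,5].
(2·1+1)(2·4+1)(2·5+1) = 297
Δ: 0! 2! 8! / 11! → 1/495
sum: t=0:+1/576 = 1/576
3j²(1 4 5; 0 0 0) = Δ·Π!·Σ² = 5/99  (sign -1)
sum: t=0:+1/10080 = 1/10080
3j²(1 4 5; -1 3 -2) = Δ·Π!·Σ² = 1/165  (sign -1)
combine: 4πI² = 297·5/99·1/165 = 1/11
take √, sign +1: I = 0.08505478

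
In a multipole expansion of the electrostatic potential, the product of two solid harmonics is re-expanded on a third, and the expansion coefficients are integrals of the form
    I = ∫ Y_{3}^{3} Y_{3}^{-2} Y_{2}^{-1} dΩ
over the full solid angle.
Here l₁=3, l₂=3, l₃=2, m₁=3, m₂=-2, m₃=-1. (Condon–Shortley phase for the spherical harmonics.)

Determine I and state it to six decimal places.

-0.210261

Checks pass: Σm=0; 8 even; l₃=2∈[0,6].
(2·3+1)(2·3+1)(2·2+1) = 245
Δ: 4! 2! 2! / 9! → 1/3780
sum: t=1:−1/24 t=2:+1/4 t=3:−1/24 = 1/6
3j²(3 3 2; 0 0 0) = Δ·Π!·Σ² = 4/105  (sign +1)
sum: t=0:+1/48 = 1/48
3j²(3 3 2; 3 -2 -1) = Δ·Π!·Σ² = 5/84  (sign -1)
combine: 4πI² = 245·4/105·5/84 = 5/9
take √, sign -1: I = -0.21026104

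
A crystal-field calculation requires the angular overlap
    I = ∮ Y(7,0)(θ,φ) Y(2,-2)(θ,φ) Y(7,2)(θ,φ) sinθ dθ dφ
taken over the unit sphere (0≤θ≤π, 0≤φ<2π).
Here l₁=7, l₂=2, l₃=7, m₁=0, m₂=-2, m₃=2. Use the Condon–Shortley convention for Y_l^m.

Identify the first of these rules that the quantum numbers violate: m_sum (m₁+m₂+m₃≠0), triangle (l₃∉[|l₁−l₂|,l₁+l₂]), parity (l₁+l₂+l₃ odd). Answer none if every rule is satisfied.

m₁+m₂+m₃ = 0 − 2 + 2 = 0  ✓
triangle: |7−2|=5 ≤ l₃=7 ≤ 7+2=9  ✓
parity: l₁+l₂+l₃ = 16 is even  ✓

none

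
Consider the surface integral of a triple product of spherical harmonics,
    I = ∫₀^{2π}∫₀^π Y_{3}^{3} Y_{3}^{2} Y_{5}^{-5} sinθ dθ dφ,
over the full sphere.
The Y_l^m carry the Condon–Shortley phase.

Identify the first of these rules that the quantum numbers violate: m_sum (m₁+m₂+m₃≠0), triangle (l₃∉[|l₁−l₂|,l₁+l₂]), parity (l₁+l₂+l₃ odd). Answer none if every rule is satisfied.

parity

azimuthal sum: 3 + 2 − 5 = 0  ✓
0 ≤ 5 ≤ 6 (triangle on l)  ✓
L = 3 + 3 + 5 = 11 (odd)  ✗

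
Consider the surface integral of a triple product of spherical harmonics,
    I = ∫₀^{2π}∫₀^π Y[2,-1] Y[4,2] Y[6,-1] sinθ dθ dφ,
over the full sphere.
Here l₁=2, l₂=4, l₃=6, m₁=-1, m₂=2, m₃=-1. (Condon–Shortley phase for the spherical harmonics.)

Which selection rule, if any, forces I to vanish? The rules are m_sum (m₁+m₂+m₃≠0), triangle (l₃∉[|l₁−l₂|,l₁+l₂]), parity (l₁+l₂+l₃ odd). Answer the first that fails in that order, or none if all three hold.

none

m₁+m₂+m₃ = -1 + 2 − 1 = 0  ✓
triangle: |2−4|=2 ≤ l₃=6 ≤ 2+4=6  ✓
parity: l₁+l₂+l₃ = 12 is even  ✓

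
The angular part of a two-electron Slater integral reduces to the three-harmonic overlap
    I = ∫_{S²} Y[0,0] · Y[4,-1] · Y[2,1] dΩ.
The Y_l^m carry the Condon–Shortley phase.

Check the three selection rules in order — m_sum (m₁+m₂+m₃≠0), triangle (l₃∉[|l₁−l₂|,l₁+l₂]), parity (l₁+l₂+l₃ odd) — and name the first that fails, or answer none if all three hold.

triangle

azimuthal sum: 0 − 1 + 1 = 0  ✓
4 ≤ 2 ≤ 4 (triangle on l)  ✗
L = 0 + 4 + 2 = 6 (even)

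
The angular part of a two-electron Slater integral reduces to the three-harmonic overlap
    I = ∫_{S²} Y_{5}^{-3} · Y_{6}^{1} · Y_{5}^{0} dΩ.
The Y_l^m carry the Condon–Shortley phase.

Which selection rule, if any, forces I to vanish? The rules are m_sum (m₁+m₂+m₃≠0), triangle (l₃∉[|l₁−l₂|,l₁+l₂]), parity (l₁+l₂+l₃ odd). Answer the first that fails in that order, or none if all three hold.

azimuthal sum: -3 + 1 + 0 = -2  ✗
1 ≤ 5 ≤ 11 (triangle on l)
L = 5 + 6 + 5 = 16 (even)

m_sum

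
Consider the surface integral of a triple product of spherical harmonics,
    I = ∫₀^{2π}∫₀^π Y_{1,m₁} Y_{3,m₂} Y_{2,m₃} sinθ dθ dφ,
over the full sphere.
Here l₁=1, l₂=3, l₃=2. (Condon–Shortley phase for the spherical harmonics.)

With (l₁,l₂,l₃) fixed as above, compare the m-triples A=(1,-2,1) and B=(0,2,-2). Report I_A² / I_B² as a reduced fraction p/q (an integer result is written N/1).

2/1

Same 1,3,2: normalisation and zero-m 3j drop out of the ratio.
A: Δ: 2! 0! 4! / 7! → 1/105; sum: t=0:+1/12 = 1/12; 3j²(1 3 2; 1 -2 1) = Δ·Π!·Σ² = 2/21  (sign -1)
B: Δ: 2! 0! 4! / 7! → 1/105; sum: t=1:−1/24 = -1/24; 3j²(1 3 2; 0 2 -2) = Δ·Π!·Σ² = 1/21  (sign -1)
I_A²/I_B² = (2/21)/(1/21) = 2/1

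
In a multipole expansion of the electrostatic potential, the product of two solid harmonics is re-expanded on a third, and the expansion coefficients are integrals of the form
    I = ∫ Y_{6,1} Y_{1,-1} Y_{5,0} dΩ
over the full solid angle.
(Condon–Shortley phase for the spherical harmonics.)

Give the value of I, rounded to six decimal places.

-0.187239

Rules hold: Σm=0, L=12 even, 5≤5≤7.
N = 13·3·11 = 429
Δ = 2!·10!·0!/13! = 1/858
Racah Σ t=1..1: t=1:−1/14400 = -1/14400
⇒ 3j(6 1 5; 0 0 0)² = 6/143, sgn +1
Racah Σ t=0..0: t=0:+1/28800 = 1/28800
⇒ 3j(6 1 5; 1 -1 0)² = 7/286, sgn -1
4πI² = N·(3j₀)²·(3jₘ)² = 63/143
I = -1·√(0.440559/4π) = -0.18723944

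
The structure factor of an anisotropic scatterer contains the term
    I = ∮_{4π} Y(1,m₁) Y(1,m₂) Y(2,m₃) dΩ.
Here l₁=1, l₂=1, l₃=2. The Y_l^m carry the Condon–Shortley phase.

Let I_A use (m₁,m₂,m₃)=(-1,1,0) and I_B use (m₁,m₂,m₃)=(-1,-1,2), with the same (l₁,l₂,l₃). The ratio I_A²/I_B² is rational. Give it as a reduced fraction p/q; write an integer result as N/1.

Shared (l₁,l₂,l₃)=(1,1,2): N and (l;000)² cancel in I_A²/I_B².
A: Δ = 0!·2!·2!/5! = 1/30; Racah Σ t=0..0: t=0:+1/4 = 1/4; ⇒ 3j(1 1 2; -1 1 0)² = 1/30, sgn +1
B: Δ = 0!·2!·2!/5! = 1/30; Racah Σ t=0..0: t=0:+1/4 = 1/4; ⇒ 3j(1 1 2; -1 -1 2)² = 1/5, sgn +1
I_A²/I_B² = (1/30)/(1/5) = 1/6

1/6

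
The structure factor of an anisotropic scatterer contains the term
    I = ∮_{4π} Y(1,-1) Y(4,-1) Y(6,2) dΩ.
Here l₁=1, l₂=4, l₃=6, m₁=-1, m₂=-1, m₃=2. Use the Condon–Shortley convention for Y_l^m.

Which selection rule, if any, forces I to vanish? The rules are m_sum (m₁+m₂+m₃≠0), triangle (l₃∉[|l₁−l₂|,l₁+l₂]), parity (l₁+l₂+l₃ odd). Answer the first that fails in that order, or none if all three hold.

azimuthal sum: -1 − 1 + 2 = 0  ✓
3 ≤ 6 ≤ 5 (triangle on l)  ✗
L = 1 + 4 + 6 = 11 (odd)

triangle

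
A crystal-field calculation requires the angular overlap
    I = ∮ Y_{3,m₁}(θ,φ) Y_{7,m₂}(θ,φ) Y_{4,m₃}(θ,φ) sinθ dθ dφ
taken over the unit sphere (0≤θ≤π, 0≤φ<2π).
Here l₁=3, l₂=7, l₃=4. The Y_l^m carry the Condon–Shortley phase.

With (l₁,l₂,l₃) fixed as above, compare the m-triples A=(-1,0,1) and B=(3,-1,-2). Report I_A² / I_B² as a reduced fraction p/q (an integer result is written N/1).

105/4

l's match ⇒ only the (l;m) 3-j factors differ between A and B.
A: triangle coeff Δ(3,7,4) = 1/45045; Σ_t [4,4]: t=4:+1/34560 = 1/34560; (3j)²=7/429 [(3 7 4; -1 0 1)], sign=-1
B: triangle coeff Δ(3,7,4) = 1/45045; Σ_t [0,0]: t=0:+1/1036800 = 1/1036800; (3j)²=4/6435 [(3 7 4; 3 -1 -2)], sign=+1
I_A²/I_B² = (7/429)/(4/6435) = 105/4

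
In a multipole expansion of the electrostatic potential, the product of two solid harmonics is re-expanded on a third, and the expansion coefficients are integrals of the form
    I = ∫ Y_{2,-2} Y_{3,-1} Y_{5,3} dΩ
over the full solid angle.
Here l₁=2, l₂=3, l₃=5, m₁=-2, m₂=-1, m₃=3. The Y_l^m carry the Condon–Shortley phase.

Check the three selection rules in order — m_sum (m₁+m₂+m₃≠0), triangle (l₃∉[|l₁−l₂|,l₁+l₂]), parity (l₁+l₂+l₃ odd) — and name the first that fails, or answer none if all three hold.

Σmᵢ = 0  ✓
l₃∈[|l₁−l₂|,l₁+l₂]=[1,5], have l₃=5  ✓
Σlᵢ = 10 ⇒ even  ✓

none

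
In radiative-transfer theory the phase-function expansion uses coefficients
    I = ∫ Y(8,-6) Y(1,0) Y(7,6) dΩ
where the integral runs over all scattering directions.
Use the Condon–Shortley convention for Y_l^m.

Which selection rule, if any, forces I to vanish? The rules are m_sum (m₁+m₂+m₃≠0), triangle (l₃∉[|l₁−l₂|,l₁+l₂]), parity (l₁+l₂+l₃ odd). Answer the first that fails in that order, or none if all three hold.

none

m₁+m₂+m₃ = -6 + 0 + 6 = 0  ✓
triangle: |8−1|=7 ≤ l₃=7 ≤ 8+1=9  ✓
parity: l₁+l₂+l₃ = 16 is even  ✓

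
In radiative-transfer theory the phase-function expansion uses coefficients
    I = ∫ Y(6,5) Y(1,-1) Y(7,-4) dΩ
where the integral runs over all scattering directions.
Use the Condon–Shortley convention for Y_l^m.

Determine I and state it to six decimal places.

0.060604

m-sum 0 ✓  L=14 even ✓  5≤7≤7 ✓
Π(2lᵢ+1) = 13×3×15 = 585
triangle coeff Δ(6,1,7) = 1/1365
Σ_t [0,0]: t=0:+1/518400 = 1/518400
(3j)²=7/195 [(6 1 7; 0 0 0)], sign=-1
Σ_t [0,0]: t=0:+1/79833600 = 1/79833600
(3j)²=1/455 [(6 1 7; 5 -1 -4)], sign=-1
⇒ 4πI² = 3/65
I = (+1)√(3/65/(4π)) = 0.06060368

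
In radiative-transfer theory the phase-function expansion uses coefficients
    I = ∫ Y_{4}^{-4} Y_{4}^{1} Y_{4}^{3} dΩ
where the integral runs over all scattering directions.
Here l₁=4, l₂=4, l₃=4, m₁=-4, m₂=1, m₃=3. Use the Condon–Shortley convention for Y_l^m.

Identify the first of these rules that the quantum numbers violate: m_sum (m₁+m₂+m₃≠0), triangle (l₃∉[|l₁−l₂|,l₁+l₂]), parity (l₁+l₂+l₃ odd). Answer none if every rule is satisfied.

none

Σmᵢ = 0  ✓
l₃∈[|l₁−l₂|,l₁+l₂]=[0,8], have l₃=4  ✓
Σlᵢ = 12 ⇒ even  ✓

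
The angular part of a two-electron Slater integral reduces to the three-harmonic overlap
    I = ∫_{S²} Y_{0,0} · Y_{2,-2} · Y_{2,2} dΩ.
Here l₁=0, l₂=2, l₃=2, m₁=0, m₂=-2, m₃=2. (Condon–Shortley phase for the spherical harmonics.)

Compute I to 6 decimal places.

0.282095

Checks pass: Σm=0; 4 even; l₃=2∈[2,2].
(2·0+1)(2·2+1)(2·2+1) = 25
Δ: 0! 0! 4! / 5! → 1/5
sum: t=0:+1/4 = 1/4
3j²(0 2 2; 0 0 0) = Δ·Π!·Σ² = 1/5  (sign +1)
sum: t=0:+1/24 = 1/24
3j²(0 2 2; 0 -2 2) = Δ·Π!·Σ² = 1/5  (sign +1)
combine: 4πI² = 25·1/5·1/5 = 1/1
take √, sign +1: I = 0.28209479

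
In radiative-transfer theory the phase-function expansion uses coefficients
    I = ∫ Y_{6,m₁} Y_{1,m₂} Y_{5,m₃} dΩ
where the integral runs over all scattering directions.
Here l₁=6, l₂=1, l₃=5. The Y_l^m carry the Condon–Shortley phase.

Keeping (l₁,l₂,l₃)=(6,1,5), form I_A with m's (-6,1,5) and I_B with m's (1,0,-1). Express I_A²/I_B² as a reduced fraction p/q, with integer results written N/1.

66/35

Shared (l₁,l₂,l₃)=(6,1,5): N and (l;000)² cancel in I_A²/I_B².
A: Δ = 2!·10!·0!/13! = 1/858; Racah Σ t=2..2: t=2:+1/7257600 = 1/7257600; ⇒ 3j(6 1 5; -6 1 5)² = 1/13, sgn +1
B: Δ = 2!·10!·0!/13! = 1/858; Racah Σ t=1..1: t=1:−1/17280 = -1/17280; ⇒ 3j(6 1 5; 1 0 -1)² = 35/858, sgn -1
I_A²/I_B² = (1/13)/(35/858) = 66/35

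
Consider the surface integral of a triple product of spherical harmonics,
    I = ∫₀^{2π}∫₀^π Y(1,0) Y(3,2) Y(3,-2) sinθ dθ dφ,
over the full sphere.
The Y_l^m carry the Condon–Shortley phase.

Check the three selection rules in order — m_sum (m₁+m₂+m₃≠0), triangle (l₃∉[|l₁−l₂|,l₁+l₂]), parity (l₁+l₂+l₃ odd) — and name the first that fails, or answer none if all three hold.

Σmᵢ = 0  ✓
l₃∈[|l₁−l₂|,l₁+l₂]=[2,4], have l₃=3  ✓
Σlᵢ = 7 ⇒ odd  ✗

parity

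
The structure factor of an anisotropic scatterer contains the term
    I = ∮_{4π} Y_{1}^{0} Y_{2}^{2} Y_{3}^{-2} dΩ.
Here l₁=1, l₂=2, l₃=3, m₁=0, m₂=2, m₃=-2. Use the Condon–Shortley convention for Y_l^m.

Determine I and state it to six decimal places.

Checks pass: Σm=0; 6 even; l₃=3∈[1,3].
(2·1+1)(2·2+1)(2·3+1) = 105
Δ: 0! 2! 4! / 7! → 1/105
sum: t=0:+1/4 = 1/4
3j²(1 2 3; 0 0 0) = Δ·Π!·Σ² = 3/35  (sign -1)
sum: t=0:+1/24 = 1/24
3j²(1 2 3; 0 2 -2) = Δ·Π!·Σ² = 1/21  (sign -1)
combine: 4πI² = 105·3/35·1/21 = 3/7
take √, sign +1: I = 0.18467439

0.184674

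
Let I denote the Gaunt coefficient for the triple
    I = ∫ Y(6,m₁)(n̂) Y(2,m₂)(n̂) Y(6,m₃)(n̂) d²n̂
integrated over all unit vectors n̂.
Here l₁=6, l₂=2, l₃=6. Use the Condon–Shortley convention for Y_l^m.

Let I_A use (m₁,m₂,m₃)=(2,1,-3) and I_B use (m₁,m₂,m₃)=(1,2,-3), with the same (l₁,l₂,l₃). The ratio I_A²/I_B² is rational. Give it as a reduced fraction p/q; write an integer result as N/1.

l's match ⇒ only the (l;m) 3-j factors differ between A and B.
A: triangle coeff Δ(6,2,6) = 1/90090; Σ_t [1,2]: t=1:−1/60480 t=2:+1/161280 = -1/96768; (3j)²=15/1001 [(6 2 6; 2 1 -3)], sign=+1
B: triangle coeff Δ(6,2,6) = 1/90090; Σ_t [2,2]: t=2:+1/120960 = 1/120960; (3j)²=24/1001 [(6 2 6; 1 2 -3)], sign=-1
I_A²/I_B² = (15/1001)/(24/1001) = 5/8

5/8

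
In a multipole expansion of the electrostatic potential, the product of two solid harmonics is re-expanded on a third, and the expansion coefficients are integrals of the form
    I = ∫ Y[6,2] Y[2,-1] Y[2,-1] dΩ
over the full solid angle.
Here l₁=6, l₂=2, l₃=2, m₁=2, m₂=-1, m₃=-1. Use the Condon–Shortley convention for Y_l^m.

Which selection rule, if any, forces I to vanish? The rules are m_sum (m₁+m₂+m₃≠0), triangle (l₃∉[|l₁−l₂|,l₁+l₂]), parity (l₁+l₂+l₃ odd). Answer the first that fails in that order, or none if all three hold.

triangle

Σmᵢ = 0  ✓
l₃∈[|l₁−l₂|,l₁+l₂]=[4,8], have l₃=2  ✗
Σlᵢ = 10 ⇒ even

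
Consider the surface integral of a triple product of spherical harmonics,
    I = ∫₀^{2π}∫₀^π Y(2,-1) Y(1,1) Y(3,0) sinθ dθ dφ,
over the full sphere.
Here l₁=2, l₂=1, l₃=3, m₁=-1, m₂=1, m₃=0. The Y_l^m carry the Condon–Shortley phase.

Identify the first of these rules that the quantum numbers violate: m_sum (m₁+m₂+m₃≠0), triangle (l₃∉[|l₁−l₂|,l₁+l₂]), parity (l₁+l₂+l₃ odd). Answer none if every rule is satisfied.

m₁+m₂+m₃ = -1 + 1 + 0 = 0  ✓
triangle: |2−1|=1 ≤ l₃=3 ≤ 2+1=3  ✓
parity: l₁+l₂+l₃ = 6 is even  ✓

none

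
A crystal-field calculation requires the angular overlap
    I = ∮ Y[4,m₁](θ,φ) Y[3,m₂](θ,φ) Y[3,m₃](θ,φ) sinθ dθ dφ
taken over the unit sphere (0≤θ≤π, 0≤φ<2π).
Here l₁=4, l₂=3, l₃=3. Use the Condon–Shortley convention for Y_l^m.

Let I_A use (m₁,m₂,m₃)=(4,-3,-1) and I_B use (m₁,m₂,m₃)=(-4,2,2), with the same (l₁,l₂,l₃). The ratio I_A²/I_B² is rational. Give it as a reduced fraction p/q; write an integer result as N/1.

3/5

Shared (l₁,l₂,l₃)=(4,3,3): N and (l;000)² cancel in I_A²/I_B².
A: Δ = 4!·4!·2!/11! = 1/34650; Racah Σ t=0..0: t=0:+1/1152 = 1/1152; ⇒ 3j(4 3 3; 4 -3 -1)² = 1/33, sgn +1
B: Δ = 4!·4!·2!/11! = 1/34650; Racah Σ t=4..4: t=4:+1/576 = 1/576; ⇒ 3j(4 3 3; -4 2 2)² = 5/99, sgn -1
I_A²/I_B² = (1/33)/(5/99) = 3/5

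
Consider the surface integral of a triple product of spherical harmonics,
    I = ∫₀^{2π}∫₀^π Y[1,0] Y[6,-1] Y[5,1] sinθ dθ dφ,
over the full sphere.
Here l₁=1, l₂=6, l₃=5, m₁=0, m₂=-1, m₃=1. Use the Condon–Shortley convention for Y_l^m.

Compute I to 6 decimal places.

-0.241725

Rules hold: Σm=0, L=12 even, 5≤5≤7.
N = 3·13·11 = 429
Δ = 2!·0!·10!/13! = 1/858
Racah Σ t=1..1: t=1:−1/14400 = -1/14400
⇒ 3j(1 6 5; 0 0 0)² = 6/143, sgn +1
Racah Σ t=1..1: t=1:−1/17280 = -1/17280
⇒ 3j(1 6 5; 0 -1 1)² = 35/858, sgn -1
4πI² = N·(3j₀)²·(3jₘ)² = 105/143
I = -1·√(0.734266/4π) = -0.24172507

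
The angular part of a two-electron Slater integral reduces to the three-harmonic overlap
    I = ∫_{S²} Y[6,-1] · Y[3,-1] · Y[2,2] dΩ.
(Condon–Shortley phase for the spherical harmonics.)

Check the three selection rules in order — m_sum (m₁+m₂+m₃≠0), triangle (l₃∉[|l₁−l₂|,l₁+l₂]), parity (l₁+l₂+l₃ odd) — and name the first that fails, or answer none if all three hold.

Σmᵢ = 0  ✓
l₃∈[|l₁−l₂|,l₁+l₂]=[3,9], have l₃=2  ✗
Σlᵢ = 11 ⇒ odd

triangle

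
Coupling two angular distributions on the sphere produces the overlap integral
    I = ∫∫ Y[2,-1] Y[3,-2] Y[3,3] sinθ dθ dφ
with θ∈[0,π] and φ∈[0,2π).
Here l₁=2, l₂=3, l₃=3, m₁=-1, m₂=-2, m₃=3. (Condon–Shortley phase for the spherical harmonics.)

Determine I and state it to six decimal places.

Checks pass: Σm=0; 8 even; l₃=3∈[1,5].
(2·2+1)(2·3+1)(2·3+1) = 245
Δ: 2! 2! 4! / 9! → 1/3780
sum: t=0:+1/24 t=1:−1/4 t=2:+1/24 = -1/6
3j²(2 3 3; 0 0 0) = Δ·Π!·Σ² = 4/105  (sign +1)
sum: t=1:−1/48 = -1/48
3j²(2 3 3; -1 -2 3) = Δ·Π!·Σ² = 5/84  (sign -1)
combine: 4πI² = 245·4/105·5/84 = 5/9
take √, sign -1: I = -0.21026104

-0.210261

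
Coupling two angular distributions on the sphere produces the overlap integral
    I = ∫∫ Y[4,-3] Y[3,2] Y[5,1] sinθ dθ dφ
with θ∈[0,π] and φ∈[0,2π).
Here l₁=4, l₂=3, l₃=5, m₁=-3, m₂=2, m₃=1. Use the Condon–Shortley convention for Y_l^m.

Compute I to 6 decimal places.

Checks pass: Σm=0; 12 even; l₃=5∈[1,7].
(2·4+1)(2·3+1)(2·5+1) = 693
Δ: 2! 6! 4! / 13! → 1/180180
sum: t=0:+1/576 t=1:−1/144 t=2:+1/576 = -1/288
3j²(4 3 5; 0 0 0) = Δ·Π!·Σ² = 20/1001  (sign +1)
sum: t=1:−1/17280 t=2:+1/1440 = 11/17280
3j²(4 3 5; -3 2 1) = Δ·Π!·Σ² = 11/468  (sign +1)
combine: 4πI² = 693·20/1001·11/468 = 55/169
take √, sign +1: I = 0.16092854

0.160929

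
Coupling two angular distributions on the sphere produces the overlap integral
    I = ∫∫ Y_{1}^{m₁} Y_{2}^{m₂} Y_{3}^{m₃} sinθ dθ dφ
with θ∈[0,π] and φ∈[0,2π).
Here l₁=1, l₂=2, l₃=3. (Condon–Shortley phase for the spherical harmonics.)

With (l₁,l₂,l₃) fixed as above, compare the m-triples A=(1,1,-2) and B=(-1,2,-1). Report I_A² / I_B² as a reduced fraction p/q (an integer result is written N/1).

Same 1,2,3: normalisation and zero-m 3j drop out of the ratio.
A: Δ: 0! 2! 4! / 7! → 1/105; sum: t=0:+1/12 = 1/12; 3j²(1 2 3; 1 1 -2) = Δ·Π!·Σ² = 2/21  (sign -1)
B: Δ: 0! 2! 4! / 7! → 1/105; sum: t=0:+1/48 = 1/48; 3j²(1 2 3; -1 2 -1) = Δ·Π!·Σ² = 1/105  (sign +1)
I_A²/I_B² = (2/21)/(1/105) = 10/1

10/1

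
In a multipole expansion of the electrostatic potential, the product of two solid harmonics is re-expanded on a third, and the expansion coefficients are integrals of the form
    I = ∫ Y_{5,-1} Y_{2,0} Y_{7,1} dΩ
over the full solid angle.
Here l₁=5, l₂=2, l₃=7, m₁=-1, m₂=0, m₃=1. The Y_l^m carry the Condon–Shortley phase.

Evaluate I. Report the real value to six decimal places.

m-sum 0 ✓  L=14 even ✓  3≤7≤7 ✓
Π(2lᵢ+1) = 11×5×15 = 825
triangle coeff Δ(5,2,7) = 1/15015
Σ_t [0,0]: t=0:+1/57600 = 1/57600
(3j)²=21/715 [(5 2 7; 0 0 0)], sign=-1
Σ_t [0,0]: t=0:+1/69120 = 1/69120
(3j)²=4/143 [(5 2 7; -1 0 1)], sign=+1
⇒ 4πI² = 1260/1859
I = (-1)√(1260/1859/(4π)) = -0.23224194

-0.232242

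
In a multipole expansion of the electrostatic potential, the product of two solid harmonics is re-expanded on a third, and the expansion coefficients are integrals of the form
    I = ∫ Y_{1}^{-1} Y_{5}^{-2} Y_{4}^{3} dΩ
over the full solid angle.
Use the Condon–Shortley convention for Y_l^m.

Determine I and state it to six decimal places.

Checks pass: Σm=0; 10 even; l₃=4∈[4,6].
(2·1+1)(2·5+1)(2·4+1) = 297
Δ: 2! 0! 8! / 11! → 1/495
sum: t=1:−1/576 = -1/576
3j²(1 5 4; 0 0 0) = Δ·Π!·Σ² = 5/99  (sign -1)
sum: t=2:+1/10080 = 1/10080
3j²(1 5 4; -1 -2 3) = Δ·Π!·Σ² = 1/165  (sign -1)
combine: 4πI² = 297·5/99·1/165 = 1/11
take √, sign +1: I = 0.08505478

0.085055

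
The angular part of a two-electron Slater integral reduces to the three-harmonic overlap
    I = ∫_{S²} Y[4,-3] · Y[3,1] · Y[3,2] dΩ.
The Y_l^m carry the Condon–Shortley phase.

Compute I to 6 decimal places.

-0.095955

Rules hold: Σm=0, L=10 even, 1≤3≤7.
N = 9·7·7 = 441
Δ = 4!·4!·2!/11! = 1/34650
Racah Σ t=1..3: t=1:−1/72 t=2:+1/16 t=3:−1/72 = 5/144
⇒ 3j(4 3 3; 0 0 0)² = 2/77, sgn -1
Racah Σ t=3..4: t=3:−1/144 t=4:+1/288 = -1/288
⇒ 3j(4 3 3; -3 1 2)² = 1/99, sgn +1
4πI² = N·(3j₀)²·(3jₘ)² = 14/121
I = -1·√(0.115702/4π) = -0.09595473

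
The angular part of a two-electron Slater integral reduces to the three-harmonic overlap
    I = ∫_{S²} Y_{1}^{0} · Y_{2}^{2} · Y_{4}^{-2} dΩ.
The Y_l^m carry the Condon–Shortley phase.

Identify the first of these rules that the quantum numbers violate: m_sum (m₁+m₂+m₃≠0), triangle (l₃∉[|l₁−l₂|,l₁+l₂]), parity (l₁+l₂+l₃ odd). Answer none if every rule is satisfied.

triangle

azimuthal sum: 0 + 2 − 2 = 0  ✓
1 ≤ 4 ≤ 3 (triangle on l)  ✗
L = 1 + 2 + 4 = 7 (odd)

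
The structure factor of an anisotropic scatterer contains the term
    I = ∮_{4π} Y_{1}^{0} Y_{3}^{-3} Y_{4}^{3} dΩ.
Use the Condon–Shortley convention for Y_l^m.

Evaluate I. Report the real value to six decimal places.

Rules hold: Σm=0, L=8 even, 2≤4≤4.
N = 3·7·9 = 189
Δ = 0!·2!·6!/9! = 1/252
Racah Σ t=0..0: t=0:+1/36 = 1/36
⇒ 3j(1 3 4; 0 0 0)² = 4/63, sgn +1
Racah Σ t=0..0: t=0:+1/720 = 1/720
⇒ 3j(1 3 4; 0 -3 3)² = 1/36, sgn -1
4πI² = N·(3j₀)²·(3jₘ)² = 1/3
I = -1·√(0.333333/4π) = -0.16286750

-0.162868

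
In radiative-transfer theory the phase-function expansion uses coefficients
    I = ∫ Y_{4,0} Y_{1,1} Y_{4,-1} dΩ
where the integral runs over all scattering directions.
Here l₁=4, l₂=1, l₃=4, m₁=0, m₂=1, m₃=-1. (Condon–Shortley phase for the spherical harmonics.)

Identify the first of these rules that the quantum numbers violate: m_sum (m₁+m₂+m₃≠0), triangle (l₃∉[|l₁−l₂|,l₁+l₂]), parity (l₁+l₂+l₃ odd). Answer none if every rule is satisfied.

parity

m₁+m₂+m₃ = 0 + 1 − 1 = 0  ✓
triangle: |4−1|=3 ≤ l₃=4 ≤ 4+1=5  ✓
parity: l₁+l₂+l₃ = 9 is odd  ✗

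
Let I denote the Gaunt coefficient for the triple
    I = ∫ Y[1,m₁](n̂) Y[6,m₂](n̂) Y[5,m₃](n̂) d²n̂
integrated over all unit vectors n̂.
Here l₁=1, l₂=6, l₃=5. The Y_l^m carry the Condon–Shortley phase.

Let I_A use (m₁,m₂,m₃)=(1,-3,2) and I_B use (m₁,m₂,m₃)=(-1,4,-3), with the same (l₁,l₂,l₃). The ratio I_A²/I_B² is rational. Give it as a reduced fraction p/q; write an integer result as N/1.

l's match ⇒ only the (l;m) 3-j factors differ between A and B.
A: triangle coeff Δ(1,6,5) = 1/858; Σ_t [0,0]: t=0:+1/60480 = 1/60480; (3j)²=6/143 [(1 6 5; 1 -3 2)], sign=-1
B: triangle coeff Δ(1,6,5) = 1/858; Σ_t [2,2]: t=2:+1/161280 = 1/161280; (3j)²=15/286 [(1 6 5; -1 4 -3)], sign=+1
I_A²/I_B² = (6/143)/(15/286) = 4/5

4/5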